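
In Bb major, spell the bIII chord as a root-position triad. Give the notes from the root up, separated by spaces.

bIII is built on the lowered scale degree 3. In Bb major degree 3 is D; lowered it becomes Db. Building the major chord from the parallel minor on Db: Db–F–Ab.

Db F Ab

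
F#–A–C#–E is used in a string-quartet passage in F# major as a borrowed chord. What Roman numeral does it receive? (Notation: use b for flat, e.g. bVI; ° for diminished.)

The root F# is the diatonic 1st degree of F# major; the borrowing shows in the chord quality. F#–A–C#–E is a minor-seventh chord — the form found in F# minor, not the diatonic I (F#). Borrowed into F# major it is written i7.

i7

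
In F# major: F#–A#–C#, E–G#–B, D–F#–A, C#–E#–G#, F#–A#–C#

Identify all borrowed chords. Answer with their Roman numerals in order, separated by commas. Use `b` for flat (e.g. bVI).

F# major has the diatonic set F#, G#m, A#m, B, C#, D#m, E#dim. Of the given chords, F#–A#–C# = F# and C#–E#–G# = C# are diatonic. E–G#–B is not: scale degree 7 in F# major carries E#dim (vii°). In F# minor the chord on that degree is E, so here it functions as bVII, borrowed from the parallel minor. D–F#–A doesn't fit — on degree 6 F# major would have D#m (vi). D is the degree-6 chord of F# minor, so it is the borrowed bVI.

bVII, bVI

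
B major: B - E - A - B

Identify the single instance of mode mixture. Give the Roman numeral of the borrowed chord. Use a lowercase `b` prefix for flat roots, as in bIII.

B major has the diatonic set B, C#m, D#m, E, F#, G#m, A#dim. B and E are both diatonic. A (A–C#–E) is not: scale degree 7 in B major carries A#dim (vii°). In B minor the chord on that degree is A, so here it functions as bVII, borrowed from the parallel minor.

bVII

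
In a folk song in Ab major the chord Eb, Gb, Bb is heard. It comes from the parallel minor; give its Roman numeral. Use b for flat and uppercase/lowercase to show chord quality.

Eb is scale degree 5 in Ab major. Eb–Gb–Bb is a minor chord — the form found in Ab minor, not the diatonic V (Eb). Borrowed into Ab major it is written v.

v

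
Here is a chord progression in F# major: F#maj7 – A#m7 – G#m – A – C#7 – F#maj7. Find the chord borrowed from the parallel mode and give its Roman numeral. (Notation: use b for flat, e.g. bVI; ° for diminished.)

F# major has the diatonic set F#, G#m, A#m, B, C#, D#m, E#dim. Of the given chords, F#maj7, A#m7, G#m and C#7 are diatonic. A (A–C#–E) doesn't fit — on degree 3 F# major would have A#m (iii). A is the degree-3 chord of F# minor, so it is the borrowed bIII.

bIII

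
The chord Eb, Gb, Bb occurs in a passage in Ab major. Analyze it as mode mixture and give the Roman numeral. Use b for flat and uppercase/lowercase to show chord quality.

v

The root Eb is the diatonic 5th degree of Ab major; the borrowing shows in the chord quality. The diatonic chord on degree 5 would be Eb (V), but Eb–Gb–Bb is the minor chord from Ab minor. As a borrowed chord it is labeled v.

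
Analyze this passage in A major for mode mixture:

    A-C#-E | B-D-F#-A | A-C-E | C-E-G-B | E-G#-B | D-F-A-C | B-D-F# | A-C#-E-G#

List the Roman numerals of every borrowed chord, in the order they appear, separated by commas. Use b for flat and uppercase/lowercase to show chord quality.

i, bIIImaj7, iv7

In A major the diatonic chords are A, Bm, C#m, D, E, F#m, G#dim. A–C#–E = A, B–D–F#–A = Bm7, E–G#–B = E, B–D–F# = Bm and A–C#–E–G# = Amaj7 are all diatonic. But A–C–E is foreign: the diatonic I on degree 1 is A, whereas Am comes from A minor. It is labeled i. C–E–G–B is not: scale degree 3 in A major carries C#m (iii). In A minor the chord on that degree is Cmaj7, so here it functions as bIIImaj7, borrowed from the parallel minor. D–F–A–C doesn't fit — on degree 4 A major would have D (IV). Dm7 is the degree-4 chord of A minor, so it is the borrowed iv7.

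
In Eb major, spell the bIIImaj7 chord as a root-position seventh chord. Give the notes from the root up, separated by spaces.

bIIImaj7 is built on the lowered scale degree 3. In Eb major degree 3 is G; lowered it becomes Gb. In Eb minor the chord on Gb is Gb–Bb–Db–F.

Gb Bb Db F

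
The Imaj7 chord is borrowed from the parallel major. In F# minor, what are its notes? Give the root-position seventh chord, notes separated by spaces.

F# A# C# E#

The root, F#, is scale degree 1 — the same note in F# minor and F# major; only the chord quality changes. In F# major the chord on F# is F#–A#–C#–E#.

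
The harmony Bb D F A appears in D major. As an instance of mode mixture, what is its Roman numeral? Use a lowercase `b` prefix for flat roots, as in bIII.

The root Bb is the lowered 6th scale degree — diatonically D major has B there. Diatonically D major has Bm (vi) on that degree; Bb–D–F–A is instead the major-seventh chord native to D minor, so it takes the label bVImaj7.

bVImaj7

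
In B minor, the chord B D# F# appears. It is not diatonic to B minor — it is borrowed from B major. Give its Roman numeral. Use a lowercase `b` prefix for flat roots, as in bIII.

I

The root B is the diatonic 1st degree of B minor; the borrowing shows in the chord quality. B–D#–F# is a major chord — the form found in B major, not the diatonic i (Bm). Borrowed into B minor it is written I.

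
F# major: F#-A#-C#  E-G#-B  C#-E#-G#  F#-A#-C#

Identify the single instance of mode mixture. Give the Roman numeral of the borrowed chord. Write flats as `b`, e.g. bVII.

The diatonic triads in F# major are F#, G#m, A#m, B, C#, D#m, E#dim. F#–A#–C# = F# and C#–E#–G# = C# both belong to that set. But E–G#–B is foreign: the diatonic vii° on degree 7 is E#dim, whereas E comes from F# minor. It is labeled bVII.

bVII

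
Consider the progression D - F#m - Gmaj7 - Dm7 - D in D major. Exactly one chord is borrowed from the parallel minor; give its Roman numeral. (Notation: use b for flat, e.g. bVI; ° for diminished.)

i7

The diatonic triads in D major are D, Em, F#m, G, A, Bm, C#dim. D, F#m and Gmaj7 are all diatonic. Dm7 (D–F–A–C) doesn't fit — on degree 1 D major would have D (I). Dm7 is the degree-1 chord of D minor, so it is the borrowed i7.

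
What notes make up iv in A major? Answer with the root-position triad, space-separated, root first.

D F A

The root, D, is scale degree 4 — the same note in A major and A minor; only the chord quality changes. In A minor the chord on D is D–F–A.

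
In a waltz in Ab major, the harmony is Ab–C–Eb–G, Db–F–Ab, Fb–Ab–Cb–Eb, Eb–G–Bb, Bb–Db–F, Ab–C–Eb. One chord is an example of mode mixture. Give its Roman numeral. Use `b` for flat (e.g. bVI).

bVImaj7

In Ab major the diatonic chords are Ab, Bbm, Cm, Db, Eb, Fm, Gdim. Ab–C–Eb–G = Abmaj7, Db–F–Ab = Db, Eb–G–Bb = Eb, Bb–Db–F = Bbm and Ab–C–Eb = Ab are all diatonic. Fb–Ab–Cb–Eb is not: scale degree 6 in Ab major carries Fm (vi). In Ab minor the chord on that degree is Fbmaj7, so here it functions as bVImaj7, borrowed from the parallel minor.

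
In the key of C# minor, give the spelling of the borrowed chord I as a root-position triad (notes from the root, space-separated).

C# E# G#

The root, C#, is scale degree 1 — the same note in C# minor and C# major; only the chord quality changes. Stacking thirds in C# major on C# gives C#–E#–G#.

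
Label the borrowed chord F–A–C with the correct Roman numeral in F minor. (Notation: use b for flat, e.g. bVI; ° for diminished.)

I

The root F is the diatonic 1st degree of F minor; the borrowing shows in the chord quality. Diatonically F minor has Fm (i) on that degree; F–A–C is instead the major chord native to F major, so it takes the label I.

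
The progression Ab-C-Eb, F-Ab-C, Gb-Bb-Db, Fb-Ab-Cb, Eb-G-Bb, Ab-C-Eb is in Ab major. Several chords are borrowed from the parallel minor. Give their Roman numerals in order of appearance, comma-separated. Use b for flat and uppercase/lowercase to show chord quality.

Ab major has the diatonic set Ab, Bbm, Cm, Db, Eb, Fm, Gdim. Ab–C–Eb = Ab, F–Ab–C = Fm and Eb–G–Bb = Eb all belong to that set. Gb–Bb–Db doesn't fit — on degree 7 Ab major would have Gdim (vii°). Gb is the degree-7 chord of Ab minor, so it is the borrowed bVII. But Fb–Ab–Cb is foreign: the diatonic vi on degree 6 is Fm, whereas Fb comes from Ab minor. It is labeled bVI.

bVII, bVI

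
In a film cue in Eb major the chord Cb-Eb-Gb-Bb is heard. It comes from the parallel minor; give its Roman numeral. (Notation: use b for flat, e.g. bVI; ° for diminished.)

In Eb major scale degree 6 is C; Cb is its lowered form, from Eb minor. The diatonic chord on degree 6 would be Cm (vi), but Cb–Eb–Gb–Bb is the major-seventh chord from Eb minor. As a borrowed chord it is labeled bVImaj7.

bVImaj7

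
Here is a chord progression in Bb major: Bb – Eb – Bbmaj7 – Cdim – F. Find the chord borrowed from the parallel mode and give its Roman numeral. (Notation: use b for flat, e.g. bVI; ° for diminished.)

ii°

The diatonic triads in Bb major are Bb, Cm, Dm, Eb, F, Gm, Adim. Bb, Eb, Bbmaj7 and F are all diatonic. But Cdim (C–Eb–Gb) is foreign: the diatonic ii on degree 2 is Cm, whereas Cdim comes from Bb minor. It is labeled ii°.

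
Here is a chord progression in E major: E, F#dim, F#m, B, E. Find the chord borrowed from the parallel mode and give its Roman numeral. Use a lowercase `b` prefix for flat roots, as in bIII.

ii°

In E major the diatonic chords are E, F#m, G#m, A, B, C#m, D#dim. E, F#m and B all belong to that set. F#dim (F#–A–C) is not: scale degree 2 in E major carries F#m (ii). In E minor the chord on that degree is F#dim, so here it functions as ii°, borrowed from the parallel minor.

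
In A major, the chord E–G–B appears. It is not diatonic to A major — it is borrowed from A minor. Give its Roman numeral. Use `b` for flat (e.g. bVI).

The root E is the diatonic 5th degree of A major; the borrowing shows in the chord quality. Diatonically A major has E (V) on that degree; E–G–B is instead the minor chord native to A minor, so it takes the label v.

v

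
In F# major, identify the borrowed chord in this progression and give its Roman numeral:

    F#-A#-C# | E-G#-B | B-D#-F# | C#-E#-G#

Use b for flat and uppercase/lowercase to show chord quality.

F# major has the diatonic set F#, G#m, A#m, B, C#, D#m, E#dim. Of the given chords, F#–A#–C# = F#, B–D#–F# = B and C#–E#–G# = C# are diatonic. But E–G#–B is foreign: the diatonic vii° on degree 7 is E#dim, whereas E comes from F# minor. It is labeled bVII.

bVII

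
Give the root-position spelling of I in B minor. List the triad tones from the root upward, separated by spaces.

I is built on scale degree 1, which is B in both B minor and its parallel. In B major the chord on B is B–D#–F#.

B D# F#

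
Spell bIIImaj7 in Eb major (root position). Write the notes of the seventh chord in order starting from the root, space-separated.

The root of bIIImaj7 is the lowered 3rd degree: G becomes Gb. Building the major-seventh chord from the parallel minor on Gb: Gb–Bb–Db–F.

Gb Bb Db F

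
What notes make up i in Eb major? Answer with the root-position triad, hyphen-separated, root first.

i is built on scale degree 1, which is Eb in both Eb major and its parallel. Stacking thirds in Eb minor on Eb gives Eb–Gb–Bb.

Eb-Gb-Bb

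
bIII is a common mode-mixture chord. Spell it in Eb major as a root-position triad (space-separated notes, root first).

Gb Bb Db

bIII is built on the lowered scale degree 3. In Eb major degree 3 is G; lowered it becomes Gb. In Eb minor the chord on Gb is Gb–Bb–Db.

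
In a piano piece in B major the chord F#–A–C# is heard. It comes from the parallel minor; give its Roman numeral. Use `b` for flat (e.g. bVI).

v

The root F# is the diatonic 5th degree of B major; the borrowing shows in the chord quality. F#–A–C# is a minor chord — the form found in B minor, not the diatonic V (F#). Borrowed into B major it is written v.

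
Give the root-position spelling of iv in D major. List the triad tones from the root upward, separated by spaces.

iv is built on scale degree 4, which is G in both D major and its parallel. In D minor the chord on G is G–Bb–D.

G Bb D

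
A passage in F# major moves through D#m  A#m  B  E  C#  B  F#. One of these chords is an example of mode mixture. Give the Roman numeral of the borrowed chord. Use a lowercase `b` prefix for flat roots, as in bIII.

bVII

In F# major the diatonic chords are F#, G#m, A#m, B, C#, D#m, E#dim. D#m, A#m, B, C# and F# all belong to that set. But E (E–G#–B) is foreign: the diatonic vii° on degree 7 is E#dim, whereas E comes from F# minor. It is labeled bVII.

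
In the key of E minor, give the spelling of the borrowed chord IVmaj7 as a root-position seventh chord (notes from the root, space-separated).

A C# E G#

The root, A, is scale degree 4 — the same note in E minor and E major; only the chord quality changes. Building the major-seventh chord from the parallel major on A: A–C#–E–G#.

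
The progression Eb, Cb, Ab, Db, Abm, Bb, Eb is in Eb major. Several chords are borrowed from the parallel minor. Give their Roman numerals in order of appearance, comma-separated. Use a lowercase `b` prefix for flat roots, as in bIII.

bVI, bVII, iv

The diatonic triads in Eb major are Eb, Fm, Gm, Ab, Bb, Cm, Ddim. Eb, Ab and Bb all belong to that set. But Cb (Cb–Eb–Gb) is foreign: the diatonic vi on degree 6 is Cm, whereas Cb comes from Eb minor. It is labeled bVI. Db (Db–F–Ab) is not: scale degree 7 in Eb major carries Ddim (vii°). In Eb minor the chord on that degree is Db, so here it functions as bVII, borrowed from the parallel minor. Abm (Ab–Cb–Eb) doesn't fit — on degree 4 Eb major would have Ab (IV). Abm is the degree-4 chord of Eb minor, so it is the borrowed iv.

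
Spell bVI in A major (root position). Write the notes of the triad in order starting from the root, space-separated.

F A C

bVI is built on the lowered scale degree 6. In A major degree 6 is F#; lowered it becomes F. Building the major chord from the parallel minor on F: F–A–C.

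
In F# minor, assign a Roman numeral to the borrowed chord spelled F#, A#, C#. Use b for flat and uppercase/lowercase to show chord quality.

I

The root F# is the diatonic 1st degree of F# minor; the borrowing shows in the chord quality. The diatonic chord on degree 1 would be F#m (i), but F#–A#–C# is the major chord from F# major. As a borrowed chord it is labeled I.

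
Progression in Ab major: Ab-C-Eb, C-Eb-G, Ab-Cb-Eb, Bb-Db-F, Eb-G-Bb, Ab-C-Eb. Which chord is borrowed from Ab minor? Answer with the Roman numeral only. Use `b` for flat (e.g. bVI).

The diatonic triads in Ab major are Ab, Bbm, Cm, Db, Eb, Fm, Gdim. Ab–C–Eb = Ab, C–Eb–G = Cm, Bb–Db–F = Bbm and Eb–G–Bb = Eb all belong to that set. Ab–Cb–Eb doesn't fit — on degree 1 Ab major would have Ab (I). Abm is the degree-1 chord of Ab minor, so it is the borrowed i.

i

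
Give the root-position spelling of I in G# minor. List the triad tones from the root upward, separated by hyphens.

G#-B#-D#

I is built on scale degree 1, which is G# in both G# minor and its parallel. Stacking thirds in G# major on G# gives G#–B#–D#.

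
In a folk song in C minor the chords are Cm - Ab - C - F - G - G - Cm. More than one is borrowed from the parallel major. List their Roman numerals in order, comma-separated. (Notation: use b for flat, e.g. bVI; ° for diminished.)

The diatonic triads in C minor (with V from harmonic minor) are Cm, Ddim, Eb, Fm, G, Ab, Bb. Cm, Ab and G all belong to that set. C (C–E–G) doesn't fit — on degree 1 C minor would have Cm (i). C is the degree-1 chord of C major, so it is the borrowed I. F (F–A–C) doesn't fit — on degree 4 C minor would have Fm (iv). F is the degree-4 chord of C major, so it is the borrowed IV.

I, IV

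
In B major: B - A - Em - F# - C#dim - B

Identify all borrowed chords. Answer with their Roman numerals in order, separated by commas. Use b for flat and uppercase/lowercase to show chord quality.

In B major the diatonic chords are B, C#m, D#m, E, F#, G#m, A#dim. B and F# are both diatonic. But A (A–C#–E) is foreign: the diatonic vii° on degree 7 is A#dim, whereas A comes from B minor. It is labeled bVII. Em (E–G–B) is not: scale degree 4 in B major carries E (IV). In B minor the chord on that degree is Em, so here it functions as iv, borrowed from the parallel minor. But C#dim (C#–E–G) is foreign: the diatonic ii on degree 2 is C#m, whereas C#dim comes from B minor. It is labeled ii°.

bVII, iv, ii°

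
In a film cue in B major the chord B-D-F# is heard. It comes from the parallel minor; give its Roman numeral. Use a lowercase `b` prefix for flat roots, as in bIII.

The root B is the diatonic 1st degree of B major; the borrowing shows in the chord quality. The diatonic chord on degree 1 would be B (I), but B–D–F# is the minor chord from B minor. As a borrowed chord it is labeled i.

i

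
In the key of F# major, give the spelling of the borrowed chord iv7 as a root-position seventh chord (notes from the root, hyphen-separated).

The root, B, is scale degree 4 — the same note in F# major and F# minor; only the chord quality changes. Stacking thirds in F# minor on B gives B–D–F#–A.

B-D-F#-A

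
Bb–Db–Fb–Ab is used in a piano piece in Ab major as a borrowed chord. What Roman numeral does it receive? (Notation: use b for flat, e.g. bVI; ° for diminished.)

Bb is scale degree 2 in Ab major. Bb–Db–Fb–Ab is a half-diminished-seventh chord — the form found in Ab minor, not the diatonic ii (Bbm). Borrowed into Ab major it is written iiø7.

iiø7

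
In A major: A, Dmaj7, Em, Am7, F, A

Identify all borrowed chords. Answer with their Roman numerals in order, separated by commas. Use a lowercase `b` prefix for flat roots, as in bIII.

v, i7, bVI

The diatonic triads in A major are A, Bm, C#m, D, E, F#m, G#dim. A and Dmaj7 are both diatonic. Em (E–G–B) doesn't fit — on degree 5 A major would have E (V). Em is the degree-5 chord of A minor, so it is the borrowed v. Am7 (A–C–E–G) doesn't fit — on degree 1 A major would have A (I). Am7 is the degree-1 chord of A minor, so it is the borrowed i7. F (F–A–C) is not: scale degree 6 in A major carries F#m (vi). In A minor the chord on that degree is F, so here it functions as bVI, borrowed from the parallel minor.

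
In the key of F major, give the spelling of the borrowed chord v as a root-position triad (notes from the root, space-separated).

v is built on scale degree 5, which is C in both F major and its parallel. In F minor the chord on C is C–Eb–G.

C Eb G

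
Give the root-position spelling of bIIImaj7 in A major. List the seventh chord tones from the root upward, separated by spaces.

The root of bIIImaj7 is the lowered 3rd degree: C# becomes C. Building the major-seventh chord from the parallel minor on C: C–E–G–B.

C E G B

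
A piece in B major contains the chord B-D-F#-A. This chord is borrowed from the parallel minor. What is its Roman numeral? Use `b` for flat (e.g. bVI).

The root B is the diatonic 1st degree of B major; the borrowing shows in the chord quality. The diatonic chord on degree 1 would be B (I), but B–D–F#–A is the minor-seventh chord from B minor. As a borrowed chord it is labeled i7.

i7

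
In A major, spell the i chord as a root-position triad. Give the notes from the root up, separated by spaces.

A C E

The root, A, is scale degree 1 — the same note in A major and A minor; only the chord quality changes. In A minor the chord on A is A–C–E.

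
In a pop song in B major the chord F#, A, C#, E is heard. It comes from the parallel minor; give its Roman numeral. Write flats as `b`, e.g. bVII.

The root F# is the diatonic 5th degree of B major; the borrowing shows in the chord quality. F#–A–C#–E is a minor-seventh chord — the form found in B minor, not the diatonic V (F#). Borrowed into B major it is written v7.

v7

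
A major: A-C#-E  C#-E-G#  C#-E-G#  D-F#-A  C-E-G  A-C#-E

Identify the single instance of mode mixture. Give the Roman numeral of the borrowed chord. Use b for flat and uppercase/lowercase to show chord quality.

bIII

A major has the diatonic set A, Bm, C#m, D, E, F#m, G#dim. A–C#–E = A, C#–E–G# = C#m and D–F#–A = D all belong to that set. C–E–G is not: scale degree 3 in A major carries C#m (iii). In A minor the chord on that degree is C, so here it functions as bIII, borrowed from the parallel minor.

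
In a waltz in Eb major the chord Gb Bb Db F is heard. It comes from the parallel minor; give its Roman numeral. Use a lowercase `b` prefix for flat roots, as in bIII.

Gb is the lowered form of scale degree 3 in Eb major (the diatonic degree 3 is G). Diatonically Eb major has Gm (iii) on that degree; Gb–Bb–Db–F is instead the major-seventh chord native to Eb minor, so it takes the label bIIImaj7.

bIIImaj7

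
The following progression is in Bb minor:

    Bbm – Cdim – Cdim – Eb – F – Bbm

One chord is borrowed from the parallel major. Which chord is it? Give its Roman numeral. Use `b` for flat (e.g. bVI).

IV

Bb minor has the diatonic set Bbm, Cdim, Db, Ebm, F, Gb, Ab (with V from harmonic minor). Bbm, Cdim and F are all diatonic. Eb (Eb–G–Bb) doesn't fit — on degree 4 Bb minor would have Ebm (iv). Eb is the degree-4 chord of Bb major, so it is the borrowed IV.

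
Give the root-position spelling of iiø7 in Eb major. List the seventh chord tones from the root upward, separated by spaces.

The root, F, is scale degree 2 — the same note in Eb major and Eb minor; only the chord quality changes. Building the half-diminished-seventh chord from the parallel minor on F: F–Ab–Cb–Eb.

F Ab Cb Eb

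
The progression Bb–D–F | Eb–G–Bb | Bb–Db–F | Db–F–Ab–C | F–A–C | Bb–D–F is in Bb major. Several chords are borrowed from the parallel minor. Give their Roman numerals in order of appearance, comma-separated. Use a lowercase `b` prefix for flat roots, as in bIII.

Bb major has the diatonic set Bb, Cm, Dm, Eb, F, Gm, Adim. Bb–D–F = Bb, Eb–G–Bb = Eb and F–A–C = F are all diatonic. But Bb–Db–F is foreign: the diatonic I on degree 1 is Bb, whereas Bbm comes from Bb minor. It is labeled i. Db–F–Ab–C doesn't fit — on degree 3 Bb major would have Dm (iii). Dbmaj7 is the degree-3 chord of Bb minor, so it is the borrowed bIIImaj7.

i, bIIImaj7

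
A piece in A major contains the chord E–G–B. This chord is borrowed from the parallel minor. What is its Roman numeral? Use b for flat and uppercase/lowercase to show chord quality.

v

The root E is the diatonic 5th degree of A major; the borrowing shows in the chord quality. The diatonic chord on degree 5 would be E (V), but E–G–B is the minor chord from A minor. As a borrowed chord it is labeled v.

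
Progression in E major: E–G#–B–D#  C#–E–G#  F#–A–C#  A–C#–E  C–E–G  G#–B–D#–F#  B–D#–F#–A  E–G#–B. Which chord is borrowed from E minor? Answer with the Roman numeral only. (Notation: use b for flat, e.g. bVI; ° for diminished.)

The diatonic triads in E major are E, F#m, G#m, A, B, C#m, D#dim. E–G#–B–D# = Emaj7, C#–E–G# = C#m, F#–A–C# = F#m, A–C#–E = A, G#–B–D#–F# = G#m7, B–D#–F#–A = B7 and E–G#–B = E all belong to that set. C–E–G doesn't fit — on degree 6 E major would have C#m (vi). C is the degree-6 chord of E minor, so it is the borrowed bVI.

bVI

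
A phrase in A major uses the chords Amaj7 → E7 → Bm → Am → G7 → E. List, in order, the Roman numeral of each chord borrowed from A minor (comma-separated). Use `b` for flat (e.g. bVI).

The diatonic triads in A major are A, Bm, C#m, D, E, F#m, G#dim. Of the given chords, Amaj7, E7, Bm and E are diatonic. Am (A–C–E) doesn't fit — on degree 1 A major would have A (I). Am is the degree-1 chord of A minor, so it is the borrowed i. G7 (G–B–D–F) is not: scale degree 7 in A major carries G#dim (vii°). In A minor the chord on that degree is G7, so here it functions as bVII7, borrowed from the parallel minor.

i, bVII7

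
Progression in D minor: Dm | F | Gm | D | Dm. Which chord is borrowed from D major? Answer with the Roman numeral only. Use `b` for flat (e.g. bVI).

I

D minor has the diatonic set Dm, Edim, F, Gm, A, Bb, C (with V from harmonic minor). Of the given chords, Dm, F and Gm are diatonic. D (D–F#–A) doesn't fit — on degree 1 D minor would have Dm (i). D is the degree-1 chord of D major, so it is the borrowed I.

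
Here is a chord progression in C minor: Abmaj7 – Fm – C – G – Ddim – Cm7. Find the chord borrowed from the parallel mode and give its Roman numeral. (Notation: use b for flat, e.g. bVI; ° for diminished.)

I

C minor has the diatonic set Cm, Ddim, Eb, Fm, G, Ab, Bb (with V from harmonic minor). Abmaj7, Fm, G, Ddim and Cm7 all belong to that set. C (C–E–G) doesn't fit — on degree 1 C minor would have Cm (i). C is the degree-1 chord of C major, so it is the borrowed I.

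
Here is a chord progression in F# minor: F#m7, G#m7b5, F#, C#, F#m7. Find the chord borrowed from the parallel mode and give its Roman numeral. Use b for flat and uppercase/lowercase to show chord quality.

F# minor has the diatonic set F#m, G#dim, A, Bm, C#, D, E (with V from harmonic minor). Of the given chords, F#m7, G#m7b5 and C# are diatonic. F# (F#–A#–C#) is not: scale degree 1 in F# minor carries F#m (i). In F# major the chord on that degree is F#, so here it functions as I, borrowed from the parallel major.

I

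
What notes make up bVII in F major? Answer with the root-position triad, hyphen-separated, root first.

The root of bVII is the lowered 7th degree: E becomes Eb. Stacking thirds in F minor on Eb gives Eb–G–Bb.

Eb-G-Bb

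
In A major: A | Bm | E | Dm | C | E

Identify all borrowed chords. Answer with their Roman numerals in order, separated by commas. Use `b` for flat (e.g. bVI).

The diatonic triads in A major are A, Bm, C#m, D, E, F#m, G#dim. Of the given chords, A, Bm and E are diatonic. Dm (D–F–A) is not: scale degree 4 in A major carries D (IV). In A minor the chord on that degree is Dm, so here it functions as iv, borrowed from the parallel minor. But C (C–E–G) is foreign: the diatonic iii on degree 3 is C#m, whereas C comes from A minor. It is labeled bIII.

iv, bIII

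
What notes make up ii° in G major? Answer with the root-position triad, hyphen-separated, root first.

A-C-Eb

ii° is built on scale degree 2, which is A in both G major and its parallel. Building the diminished chord from the parallel minor on A: A–C–Eb.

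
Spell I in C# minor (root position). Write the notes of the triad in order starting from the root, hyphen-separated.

C#-E#-G#

The root, C#, is scale degree 1 — the same note in C# minor and C# major; only the chord quality changes. In C# major the chord on C# is C#–E#–G#.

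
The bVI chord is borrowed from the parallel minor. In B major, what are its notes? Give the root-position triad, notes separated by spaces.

Scale degree 6 in B major is G#. bVI uses the lowered form, G, taken from B minor. In B minor the chord on G is G–B–D.

G B D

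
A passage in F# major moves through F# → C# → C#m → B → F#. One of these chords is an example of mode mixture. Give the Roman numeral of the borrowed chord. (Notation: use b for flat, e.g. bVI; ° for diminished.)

v

In F# major the diatonic chords are F#, G#m, A#m, B, C#, D#m, E#dim. Of the given chords, F#, C# and B are diatonic. But C#m (C#–E–G#) is foreign: the diatonic V on degree 5 is C#, whereas C#m comes from F# minor. It is labeled v.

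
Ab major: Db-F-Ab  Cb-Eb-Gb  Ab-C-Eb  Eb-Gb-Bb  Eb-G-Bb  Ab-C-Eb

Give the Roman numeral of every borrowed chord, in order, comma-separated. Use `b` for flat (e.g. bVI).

bIII, v

The diatonic triads in Ab major are Ab, Bbm, Cm, Db, Eb, Fm, Gdim. Db–F–Ab = Db, Ab–C–Eb = Ab and Eb–G–Bb = Eb are all diatonic. Cb–Eb–Gb doesn't fit — on degree 3 Ab major would have Cm (iii). Cb is the degree-3 chord of Ab minor, so it is the borrowed bIII. But Eb–Gb–Bb is foreign: the diatonic V on degree 5 is Eb, whereas Ebm comes from Ab minor. It is labeled v.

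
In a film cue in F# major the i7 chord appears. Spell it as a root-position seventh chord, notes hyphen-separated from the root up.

F#-A-C#-E

i7 is built on scale degree 1, which is F# in both F# major and its parallel. Building the minor-seventh chord from the parallel minor on F#: F#–A–C#–E.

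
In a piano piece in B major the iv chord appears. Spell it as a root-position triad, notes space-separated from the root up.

iv is built on scale degree 4, which is E in both B major and its parallel. In B minor the chord on E is E–G–B.

E G B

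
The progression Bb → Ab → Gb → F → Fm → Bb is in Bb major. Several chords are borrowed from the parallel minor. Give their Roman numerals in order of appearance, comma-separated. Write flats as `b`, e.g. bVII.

bVII, bVI, v

In Bb major the diatonic chords are Bb, Cm, Dm, Eb, F, Gm, Adim. Of the given chords, Bb and F are diatonic. But Ab (Ab–C–Eb) is foreign: the diatonic vii° on degree 7 is Adim, whereas Ab comes from Bb minor. It is labeled bVII. Gb (Gb–Bb–Db) doesn't fit — on degree 6 Bb major would have Gm (vi). Gb is the degree-6 chord of Bb minor, so it is the borrowed bVI. Fm (F–Ab–C) doesn't fit — on degree 5 Bb major would have F (V). Fm is the degree-5 chord of Bb minor, so it is the borrowed v.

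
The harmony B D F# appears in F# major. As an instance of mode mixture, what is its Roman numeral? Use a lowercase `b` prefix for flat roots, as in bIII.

iv

The root B is the diatonic 4th degree of F# major; the borrowing shows in the chord quality. The diatonic chord on degree 4 would be B (IV), but B–D–F# is the minor chord from F# minor. As a borrowed chord it is labeled iv.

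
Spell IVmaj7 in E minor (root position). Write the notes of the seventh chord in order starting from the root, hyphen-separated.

The root, A, is scale degree 4 — the same note in E minor and E major; only the chord quality changes. Building the major-seventh chord from the parallel major on A: A–C#–E–G#.

A-C#-E-G#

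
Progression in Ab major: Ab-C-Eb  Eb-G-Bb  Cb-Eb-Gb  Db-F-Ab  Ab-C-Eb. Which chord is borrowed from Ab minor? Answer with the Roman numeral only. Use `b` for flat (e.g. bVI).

bIII

In Ab major the diatonic chords are Ab, Bbm, Cm, Db, Eb, Fm, Gdim. Of the given chords, Ab–C–Eb = Ab, Eb–G–Bb = Eb and Db–F–Ab = Db are diatonic. Cb–Eb–Gb doesn't fit — on degree 3 Ab major would have Cm (iii). Cb is the degree-3 chord of Ab minor, so it is the borrowed bIII.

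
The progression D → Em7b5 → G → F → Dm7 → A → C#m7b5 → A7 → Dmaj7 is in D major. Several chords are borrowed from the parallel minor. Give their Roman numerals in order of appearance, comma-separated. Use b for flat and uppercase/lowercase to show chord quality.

iiø7, bIII, i7

In D major the diatonic chords are D, Em, F#m, G, A, Bm, C#dim. D, G, A, C#m7b5, A7 and Dmaj7 all belong to that set. But Em7b5 (E–G–Bb–D) is foreign: the diatonic ii on degree 2 is Em, whereas Em7b5 comes from D minor. It is labeled iiø7. But F (F–A–C) is foreign: the diatonic iii on degree 3 is F#m, whereas F comes from D minor. It is labeled bIII. But Dm7 (D–F–A–C) is foreign: the diatonic I on degree 1 is D, whereas Dm7 comes from D minor. It is labeled i7.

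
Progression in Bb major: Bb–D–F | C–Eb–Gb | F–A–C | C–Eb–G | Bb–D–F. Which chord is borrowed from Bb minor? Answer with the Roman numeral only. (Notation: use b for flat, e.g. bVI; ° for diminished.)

Bb major has the diatonic set Bb, Cm, Dm, Eb, F, Gm, Adim. Bb–D–F = Bb, F–A–C = F and C–Eb–G = Cm are all diatonic. C–Eb–Gb is not: scale degree 2 in Bb major carries Cm (ii). In Bb minor the chord on that degree is Cdim, so here it functions as ii°, borrowed from the parallel minor.

ii°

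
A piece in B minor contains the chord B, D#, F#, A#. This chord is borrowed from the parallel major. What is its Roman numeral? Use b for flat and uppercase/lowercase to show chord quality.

Imaj7

The root B is the diatonic 1st degree of B minor; the borrowing shows in the chord quality. The diatonic chord on degree 1 would be Bm (i), but B–D#–F#–A# is the major-seventh chord from B major. As a borrowed chord it is labeled Imaj7.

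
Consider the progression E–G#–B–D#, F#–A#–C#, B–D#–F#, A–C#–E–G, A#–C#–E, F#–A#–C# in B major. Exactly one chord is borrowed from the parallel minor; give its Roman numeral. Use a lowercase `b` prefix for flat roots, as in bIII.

In B major the diatonic chords are B, C#m, D#m, E, F#, G#m, A#dim. Of the given chords, E–G#–B–D# = Emaj7, F#–A#–C# = F#, B–D#–F# = B and A#–C#–E = A#dim are diatonic. A–C#–E–G is not: scale degree 7 in B major carries A#dim (vii°). In B minor the chord on that degree is A7, so here it functions as bVII7, borrowed from the parallel minor.

bVII7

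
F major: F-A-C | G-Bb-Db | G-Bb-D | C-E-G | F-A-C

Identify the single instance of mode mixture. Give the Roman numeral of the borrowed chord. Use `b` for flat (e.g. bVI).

The diatonic triads in F major are F, Gm, Am, Bb, C, Dm, Edim. F–A–C = F, G–Bb–D = Gm and C–E–G = C are all diatonic. G–Bb–Db doesn't fit — on degree 2 F major would have Gm (ii). Gdim is the degree-2 chord of F minor, so it is the borrowed ii°.

ii°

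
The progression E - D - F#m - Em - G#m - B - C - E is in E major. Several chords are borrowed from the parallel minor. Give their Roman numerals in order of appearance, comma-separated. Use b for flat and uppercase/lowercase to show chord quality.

The diatonic triads in E major are E, F#m, G#m, A, B, C#m, D#dim. E, F#m, G#m and B all belong to that set. D (D–F#–A) is not: scale degree 7 in E major carries D#dim (vii°). In E minor the chord on that degree is D, so here it functions as bVII, borrowed from the parallel minor. But Em (E–G–B) is foreign: the diatonic I on degree 1 is E, whereas Em comes from E minor. It is labeled i. But C (C–E–G) is foreign: the diatonic vi on degree 6 is C#m, whereas C comes from E minor. It is labeled bVI.

bVII, i, bVI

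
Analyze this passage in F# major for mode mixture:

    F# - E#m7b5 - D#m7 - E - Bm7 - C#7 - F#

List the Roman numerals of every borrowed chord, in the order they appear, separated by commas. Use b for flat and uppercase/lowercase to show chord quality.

F# major has the diatonic set F#, G#m, A#m, B, C#, D#m, E#dim. F#, E#m7b5, D#m7 and C#7 are all diatonic. E (E–G#–B) doesn't fit — on degree 7 F# major would have E#dim (vii°). E is the degree-7 chord of F# minor, so it is the borrowed bVII. Bm7 (B–D–F#–A) is not: scale degree 4 in F# major carries B (IV). In F# minor the chord on that degree is Bm7, so here it functions as iv7, borrowed from the parallel minor.

bVII, iv7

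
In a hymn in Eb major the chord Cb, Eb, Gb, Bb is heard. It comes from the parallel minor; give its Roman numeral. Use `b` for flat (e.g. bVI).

In Eb major scale degree 6 is C; Cb is its lowered form, from Eb minor. The diatonic chord on degree 6 would be Cm (vi), but Cb–Eb–Gb–Bb is the major-seventh chord from Eb minor. As a borrowed chord it is labeled bVImaj7.

bVImaj7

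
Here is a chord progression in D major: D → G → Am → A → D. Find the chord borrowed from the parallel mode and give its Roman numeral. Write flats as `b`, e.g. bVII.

v

D major has the diatonic set D, Em, F#m, G, A, Bm, C#dim. D, G and A all belong to that set. Am (A–C–E) is not: scale degree 5 in D major carries A (V). In D minor the chord on that degree is Am, so here it functions as v, borrowed from the parallel minor.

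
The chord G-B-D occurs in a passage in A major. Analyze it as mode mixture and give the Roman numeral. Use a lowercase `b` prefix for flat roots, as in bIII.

In A major scale degree 7 is G#; G is its lowered form, from A minor. The diatonic chord on degree 7 would be G#dim (vii°), but G–B–D is the major chord from A minor. As a borrowed chord it is labeled bVII.

bVII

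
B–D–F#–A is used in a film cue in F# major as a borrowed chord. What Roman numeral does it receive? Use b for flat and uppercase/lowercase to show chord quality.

iv7

B is scale degree 4 in F# major. The diatonic chord on degree 4 would be B (IV), but B–D–F#–A is the minor-seventh chord from F# minor. As a borrowed chord it is labeled iv7.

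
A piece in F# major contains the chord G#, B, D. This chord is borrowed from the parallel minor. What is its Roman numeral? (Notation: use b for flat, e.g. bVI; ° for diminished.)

G# is scale degree 2 in F# major. Diatonically F# major has G#m (ii) on that degree; G#–B–D is instead the diminished chord native to F# minor, so it takes the label ii°.

ii°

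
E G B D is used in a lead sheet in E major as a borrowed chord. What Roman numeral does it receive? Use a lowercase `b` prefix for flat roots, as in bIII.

E is scale degree 1 in E major. Diatonically E major has E (I) on that degree; E–G–B–D is instead the minor-seventh chord native to E minor, so it takes the label i7.

i7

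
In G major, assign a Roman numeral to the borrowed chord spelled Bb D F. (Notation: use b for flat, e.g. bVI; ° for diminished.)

In G major scale degree 3 is B; Bb is its lowered form, from G minor. Diatonically G major has Bm (iii) on that degree; Bb–D–F is instead the major chord native to G minor, so it takes the label bIII.

bIII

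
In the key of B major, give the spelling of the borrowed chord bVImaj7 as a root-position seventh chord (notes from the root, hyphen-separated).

G-B-D-F#

The root of bVImaj7 is the lowered 6th degree: G# becomes G. Stacking thirds in B minor on G gives G–B–D–F#.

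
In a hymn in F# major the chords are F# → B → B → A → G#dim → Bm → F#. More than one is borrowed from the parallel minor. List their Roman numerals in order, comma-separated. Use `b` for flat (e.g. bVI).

bIII, ii°, iv

The diatonic triads in F# major are F#, G#m, A#m, B, C#, D#m, E#dim. F# and B both belong to that set. A (A–C#–E) doesn't fit — on degree 3 F# major would have A#m (iii). A is the degree-3 chord of F# minor, so it is the borrowed bIII. But G#dim (G#–B–D) is foreign: the diatonic ii on degree 2 is G#m, whereas G#dim comes from F# minor. It is labeled ii°. But Bm (B–D–F#) is foreign: the diatonic IV on degree 4 is B, whereas Bm comes from F# minor. It is labeled iv.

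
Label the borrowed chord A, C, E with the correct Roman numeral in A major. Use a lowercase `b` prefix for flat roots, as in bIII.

The root A is the diatonic 1st degree of A major; the borrowing shows in the chord quality. A–C–E is a minor chord — the form found in A minor, not the diatonic I (A). Borrowed into A major it is written i.

i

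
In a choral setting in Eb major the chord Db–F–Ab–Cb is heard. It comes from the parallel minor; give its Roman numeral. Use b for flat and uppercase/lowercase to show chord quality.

bVII7

In Eb major scale degree 7 is D; Db is its lowered form, from Eb minor. Db–F–Ab–Cb is a dominant-seventh chord — the form found in Eb minor, not the diatonic vii° (Ddim). Borrowed into Eb major it is written bVII7.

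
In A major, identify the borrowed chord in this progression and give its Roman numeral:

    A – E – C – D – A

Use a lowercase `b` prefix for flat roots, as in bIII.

bIII

The diatonic triads in A major are A, Bm, C#m, D, E, F#m, G#dim. Of the given chords, A, E and D are diatonic. But C (C–E–G) is foreign: the diatonic iii on degree 3 is C#m, whereas C comes from A minor. It is labeled bIII.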